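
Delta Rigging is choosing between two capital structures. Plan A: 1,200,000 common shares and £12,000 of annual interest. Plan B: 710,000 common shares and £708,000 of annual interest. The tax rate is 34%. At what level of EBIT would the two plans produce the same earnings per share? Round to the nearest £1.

£1,716,490

Set EPS_A = EPS_B: (EBIT − £12,000)(1 − 0.34) ÷ 1,200,000 = (EBIT − £708,000)(1 − 0.34) ÷ 710,000.
Cancelling (1 − t) and cross-multiplying: 710,000·(EBIT − 12,000) = 1,200,000·(EBIT − 708,000).
EBIT × (1,200,000 − 710,000) = 708,000 × 1,200,000 − 12,000 × 710,000 = 841,080,000,000, so EBIT = 841,080,000,000 ÷ 490,000 = 1,716,489.80.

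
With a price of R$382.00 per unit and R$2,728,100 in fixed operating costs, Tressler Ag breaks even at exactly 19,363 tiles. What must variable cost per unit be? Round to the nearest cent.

R$241.11

Contribution per unit must be FC / Q = R$2,728,100 / 19,363 = R$140.8924.
Variable cost per unit = R$382.00 − R$140.8924 = R$241.11.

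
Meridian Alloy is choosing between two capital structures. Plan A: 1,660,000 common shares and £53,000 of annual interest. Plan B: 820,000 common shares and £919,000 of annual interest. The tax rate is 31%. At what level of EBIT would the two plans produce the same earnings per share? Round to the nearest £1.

£1,764,381

Set EPS_A = EPS_B: (EBIT − £53,000)(1 − 0.31) ÷ 1,660,000 = (EBIT − £919,000)(1 − 0.31) ÷ 820,000.
The (1 − t) factor cancels: (EBIT − 53,000) × 820,000 = (EBIT − 919,000) × 1,660,000.
Solving, EBIT = (919,000·1,660,000 − 53,000·820,000) / (1,660,000 − 820,000) = 1,482,080,000,000 / 840,000 = 1,764,380.95.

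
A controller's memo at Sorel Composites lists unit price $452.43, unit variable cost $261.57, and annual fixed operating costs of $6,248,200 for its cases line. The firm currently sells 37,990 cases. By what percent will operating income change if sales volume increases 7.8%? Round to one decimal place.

+56.4%

Total contribution margin = 37,990 × $190.86 = $7,250,771.40.
Subtracting fixed costs: EBIT = $7,250,771.40 − $6,248,200 = $1,002,571.40.
Degree of operating leverage = $7,250,771.40 / $1,002,571.40 = 7.2322.
Operating income changes by 7.2322 × +7.8% = +56.4%.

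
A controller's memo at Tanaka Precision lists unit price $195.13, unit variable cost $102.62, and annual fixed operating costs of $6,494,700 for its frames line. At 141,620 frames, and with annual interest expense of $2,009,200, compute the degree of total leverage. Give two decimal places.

Total contribution margin = 141,620 × $92.51 = $13,101,266.20.
Operating income = contribution − fixed costs = $13,101,266.20 − $6,494,700 = $6,606,566.20. Interest = $2,009,200.00, so EBIT − I = $4,597,366.20.
Degree of total leverage = total CM / (EBIT − interest) = $13,101,266.20 / $4,597,366.20 = 2.8497.

2.85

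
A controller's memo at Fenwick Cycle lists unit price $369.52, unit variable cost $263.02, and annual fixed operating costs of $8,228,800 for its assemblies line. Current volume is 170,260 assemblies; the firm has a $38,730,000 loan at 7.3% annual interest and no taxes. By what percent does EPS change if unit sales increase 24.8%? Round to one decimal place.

+63.5%

At 170,260 units, contribution = 170,260 × $106.50 = $18,132,690.00.
Subtracting fixed costs: EBIT = $18,132,690.00 − $8,228,800 = $9,903,890.00.
After interest of $2,827,290.00, pre-tax earnings = $7,076,600.00.
DCL = total CM / (EBIT − I) = $18,132,690.00 / $7,076,600.00 = 2.5623.
%ΔEPS = DCL × %ΔSales = 2.5623 × +24.8% = +63.5%.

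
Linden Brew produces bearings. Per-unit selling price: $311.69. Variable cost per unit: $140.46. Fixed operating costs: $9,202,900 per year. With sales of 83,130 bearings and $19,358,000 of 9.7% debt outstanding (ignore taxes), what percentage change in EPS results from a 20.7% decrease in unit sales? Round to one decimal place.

Total contribution margin = 83,130 × $171.23 = $14,234,349.90.
EBIT = $14,234,349.90 − $9,202,900 = $5,031,449.90.
After interest of $1,877,726.00, pre-tax earnings = $3,153,723.90.
DCL = total CM / (EBIT − I) = $14,234,349.90 / $3,153,723.90 = 4.5135.
EPS therefore changes by 4.5135 × (-20.7%) = -93.4%.

-93.4%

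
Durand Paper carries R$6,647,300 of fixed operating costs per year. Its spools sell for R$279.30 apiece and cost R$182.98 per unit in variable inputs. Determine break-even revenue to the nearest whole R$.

Contribution margin per unit = R$279.30 − R$182.98 = R$96.32, a CM ratio of R$96.32 ÷ R$279.30 = 0.3449.
Break-even revenue = fixed costs × price ÷ CM = R$6,647,300 × R$279.30 ÷ R$96.32 = R$19,275,238.

R$19,275,238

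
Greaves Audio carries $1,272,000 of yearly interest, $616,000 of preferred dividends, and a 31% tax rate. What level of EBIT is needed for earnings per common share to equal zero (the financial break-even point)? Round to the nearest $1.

Preferred dividends are paid after tax, so their pre-tax equivalent is $616,000 ÷ (1 − 0.31) = $892,753.62.
EPS = 0 when EBIT covers interest plus the pre-tax preferred burden: $1,272,000 + $892,753.62 = $2,164,753.62.

$2,164,754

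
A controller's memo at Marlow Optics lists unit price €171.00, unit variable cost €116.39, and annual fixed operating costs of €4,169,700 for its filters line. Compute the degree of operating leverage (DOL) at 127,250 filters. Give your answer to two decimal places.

2.50

Total contribution margin = 127,250 × €54.61 = €6,949,122.50.
Subtracting fixed costs: EBIT = €6,949,122.50 − €4,169,700 = €2,779,422.50.
DOL = contribution ÷ EBIT = €6,949,122.50 ÷ €2,779,422.50 = 2.5002.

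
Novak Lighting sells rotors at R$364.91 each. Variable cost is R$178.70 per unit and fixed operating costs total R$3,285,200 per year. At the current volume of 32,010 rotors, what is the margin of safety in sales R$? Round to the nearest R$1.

Contribution margin per unit = R$364.91 − R$178.70 = R$186.21. Break-even units = R$3,285,200 ÷ R$186.21 = 17,642.45; break-even revenue = 17,642.45 × R$364.91 = R$6,437,905.23.
Actual sales revenue = 32,010 × R$364.91 = R$11,680,769.10.
Margin of safety = R$11,680,769.10 − R$6,437,905.23 = R$5,242,864.

R$5,242,864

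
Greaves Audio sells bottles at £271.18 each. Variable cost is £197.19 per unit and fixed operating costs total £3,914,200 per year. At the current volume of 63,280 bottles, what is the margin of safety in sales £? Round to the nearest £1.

£2,814,376

Unit CM = price − variable cost = £271.18 − £197.19 = £73.99. Break-even units = £3,914,200 ÷ £73.99 = 52,901.74; break-even revenue = 52,901.74 × £271.18 = £14,345,894.80.
Current sales = 63,280 × £271.18 = £17,160,270.40.
Margin of safety = £17,160,270.40 − £14,345,894.80 = £2,814,376.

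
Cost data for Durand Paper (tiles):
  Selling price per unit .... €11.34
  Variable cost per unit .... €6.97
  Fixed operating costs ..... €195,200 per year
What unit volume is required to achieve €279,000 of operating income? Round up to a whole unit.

Each unit contributes €11.34 − €6.97 = €4.37.
Units = (FC + target) / CM = (€195,200 + €279,000) / €4.37 = 108,512.59, so 108,513 tiles.

108,513 tiles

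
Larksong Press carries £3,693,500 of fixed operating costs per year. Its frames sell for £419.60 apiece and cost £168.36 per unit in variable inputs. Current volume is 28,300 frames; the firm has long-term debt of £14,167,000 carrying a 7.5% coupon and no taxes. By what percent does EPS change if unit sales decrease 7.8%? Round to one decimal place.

Contribution at this volume is 28,300 × £251.24 = £7,110,092.00.
EBIT = £7,110,092.00 − £3,693,500 = £3,416,592.00.
After interest of £1,062,525.00, pre-tax earnings = £2,354,067.00.
Degree of combined leverage = contribution ÷ (EBIT − I) = £7,110,092.00 ÷ £2,354,067.00 = 3.0203.
EPS therefore changes by 3.0203 × (-7.8%) = -23.6%.

-23.6%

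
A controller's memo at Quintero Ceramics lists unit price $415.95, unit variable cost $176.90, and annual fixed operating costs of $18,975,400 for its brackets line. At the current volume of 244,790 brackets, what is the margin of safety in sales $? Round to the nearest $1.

$68,802,966

Contribution margin per unit = $415.95 − $176.90 = $239.05. Break-even units = $18,975,400 ÷ $239.05 = 79,378.37; break-even revenue = 79,378.37 × $415.95 = $33,017,434.14.
Actual sales revenue = 244,790 × $415.95 = $101,820,400.50.
Margin of safety = $101,820,400.50 − $33,017,434.14 = $68,802,966.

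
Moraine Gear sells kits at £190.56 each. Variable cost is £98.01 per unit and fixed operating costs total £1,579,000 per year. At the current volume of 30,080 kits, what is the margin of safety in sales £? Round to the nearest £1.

Unit CM = price − variable cost = £190.56 − £98.01 = £92.55. Break-even units = £1,579,000 ÷ £92.55 = 17,061.05; break-even revenue = 17,061.05 × £190.56 = £3,251,153.32.
Actual sales revenue = 30,080 × £190.56 = £5,732,044.80.
Margin of safety = £5,732,044.80 − £3,251,153.32 = £2,480,891.

£2,480,891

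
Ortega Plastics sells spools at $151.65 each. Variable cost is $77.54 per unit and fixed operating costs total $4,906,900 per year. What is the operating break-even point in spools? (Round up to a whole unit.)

66,212 spools

Each unit contributes $151.65 − $77.54 = $74.11.
Break-even Q = $4,906,900 / $74.11 = 66,211.04 → 66,212 spools.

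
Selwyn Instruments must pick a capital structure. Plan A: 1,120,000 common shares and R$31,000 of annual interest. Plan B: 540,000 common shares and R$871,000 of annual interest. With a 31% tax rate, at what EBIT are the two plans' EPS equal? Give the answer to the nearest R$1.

Set EPS_A = EPS_B: (EBIT − R$31,000)(1 − 0.31) ÷ 1,120,000 = (EBIT − R$871,000)(1 − 0.31) ÷ 540,000.
Cancelling (1 − t) and cross-multiplying: 540,000·(EBIT − 31,000) = 1,120,000·(EBIT − 871,000).
Solving, EBIT = (871,000·1,120,000 − 31,000·540,000) / (1,120,000 − 540,000) = 958,780,000,000 / 580,000 = 1,653,068.97.

R$1,653,069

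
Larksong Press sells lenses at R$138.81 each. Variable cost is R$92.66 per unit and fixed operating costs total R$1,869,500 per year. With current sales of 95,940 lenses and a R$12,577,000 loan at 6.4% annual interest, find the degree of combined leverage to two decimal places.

2.53

Total contribution margin = 95,940 × R$46.15 = R$4,427,631.00.
Subtracting fixed costs: EBIT = R$4,427,631.00 − R$1,869,500 = R$2,558,131.00. Interest = R$804,928.00.
DOL = R$4,427,631.00 ÷ R$2,558,131.00 = 1.7308; DFL = R$2,558,131.00 ÷ R$1,753,203.00 = 1.4591.
Combined leverage = 1.7308 × 1.4591 = 2.5254.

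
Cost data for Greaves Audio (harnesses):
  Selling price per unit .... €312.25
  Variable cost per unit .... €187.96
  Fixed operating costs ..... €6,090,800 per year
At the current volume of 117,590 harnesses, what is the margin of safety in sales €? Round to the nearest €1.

Each unit contributes €312.25 − €187.96 = €124.29. Break-even units = €6,090,800 ÷ €124.29 = 49,004.75; break-even revenue = 49,004.75 × €312.25 = €15,301,732.24.
Actual sales revenue = 117,590 × €312.25 = €36,717,477.50.
Margin of safety = €36,717,477.50 − €15,301,732.24 = €21,415,745.

€21,415,745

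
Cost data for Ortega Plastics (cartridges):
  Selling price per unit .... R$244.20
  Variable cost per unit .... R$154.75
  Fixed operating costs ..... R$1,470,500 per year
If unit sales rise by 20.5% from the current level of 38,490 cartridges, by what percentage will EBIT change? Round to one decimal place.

At 38,490 units, contribution = 38,490 × R$89.45 = R$3,442,930.50.
Operating income = contribution − fixed costs = R$3,442,930.50 − R$1,470,500 = R$1,972,430.50.
DOL = contribution ÷ EBIT = R$3,442,930.50 ÷ R$1,972,430.50 = 1.7455.
%ΔEBIT = DOL × %ΔSales = 1.7455 × +20.5% = +35.8%.

+35.8%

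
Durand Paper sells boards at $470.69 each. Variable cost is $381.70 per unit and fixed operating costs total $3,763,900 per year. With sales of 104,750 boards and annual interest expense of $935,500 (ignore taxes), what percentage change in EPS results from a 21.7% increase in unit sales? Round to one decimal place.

Contribution at this volume is 104,750 × $88.99 = $9,321,702.50.
EBIT = $9,321,702.50 − $3,763,900 = $5,557,802.50.
After interest of $935,500.00, pre-tax earnings = $4,622,302.50.
Degree of combined leverage = contribution ÷ (EBIT − I) = $9,321,702.50 ÷ $4,622,302.50 = 2.0167.
EPS therefore changes by 2.0167 × (+21.7%) = +43.8%.

+43.8%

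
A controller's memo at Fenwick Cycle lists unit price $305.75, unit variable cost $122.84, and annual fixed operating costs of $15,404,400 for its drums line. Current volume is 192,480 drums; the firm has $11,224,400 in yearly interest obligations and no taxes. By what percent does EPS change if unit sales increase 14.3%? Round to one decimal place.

+58.7%

Contribution at this volume is 192,480 × $182.91 = $35,206,516.80.
Operating income = contribution − fixed costs = $35,206,516.80 − $15,404,400 = $19,802,116.80.
Interest = $11,224,400.00, so EBIT − I = $8,577,716.80.
DCL = total CM / (EBIT − I) = $35,206,516.80 / $8,577,716.80 = 4.1044.
%ΔEPS = DCL × %ΔSales = 4.1044 × +14.3% = +58.7%.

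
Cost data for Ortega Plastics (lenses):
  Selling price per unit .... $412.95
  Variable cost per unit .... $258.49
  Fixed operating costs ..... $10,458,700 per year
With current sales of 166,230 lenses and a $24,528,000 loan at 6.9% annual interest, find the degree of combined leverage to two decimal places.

1.90

Contribution at this volume is 166,230 × $154.46 = $25,675,885.80.
EBIT = $25,675,885.80 − $10,458,700 = $15,217,185.80. Interest = $1,692,432.00.
DOL = $25,675,885.80 ÷ $15,217,185.80 = 1.6873; DFL = $15,217,185.80 ÷ $13,524,753.80 = 1.1251.
Combined leverage = 1.6873 × 1.1251 = 1.8984.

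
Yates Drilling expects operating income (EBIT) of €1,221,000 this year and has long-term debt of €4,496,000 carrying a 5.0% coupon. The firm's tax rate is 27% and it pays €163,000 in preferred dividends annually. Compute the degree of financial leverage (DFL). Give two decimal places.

Annual interest charges come to €224,800.00.
Pre-tax preferred-dividend burden = €163,000 ÷ (1 − 0.27) = €223,287.67.
DFL = EBIT ÷ [EBIT − I − D_p/(1−t)] = €1,221,000 ÷ [€1,221,000 − €224,800.00 − €223,287.67] = €1,221,000 ÷ €772,912.33 = 1.5797.

1.58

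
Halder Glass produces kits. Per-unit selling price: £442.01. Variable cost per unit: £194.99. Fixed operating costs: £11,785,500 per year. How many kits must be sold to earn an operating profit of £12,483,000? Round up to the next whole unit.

98,246 kits

Contribution margin per unit = £442.01 − £194.99 = £247.02.
Required volume = (fixed costs + target profit) ÷ CM = (£11,785,500 + £12,483,000) ÷ £247.02 = 98,245.08, so 98,246 kits.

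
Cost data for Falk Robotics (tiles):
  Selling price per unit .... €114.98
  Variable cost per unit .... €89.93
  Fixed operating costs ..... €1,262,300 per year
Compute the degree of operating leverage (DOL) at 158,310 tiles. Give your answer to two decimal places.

At 158,310 units, contribution = 158,310 × €25.05 = €3,965,665.50.
Operating income = contribution − fixed costs = €3,965,665.50 − €1,262,300 = €2,703,365.50.
Degree of operating leverage = €3,965,665.50 / €2,703,365.50 = 1.4669.

1.47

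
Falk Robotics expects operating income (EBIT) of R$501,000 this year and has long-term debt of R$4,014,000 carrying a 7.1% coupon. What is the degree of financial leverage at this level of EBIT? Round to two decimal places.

2.32

Annual interest charges come to R$284,994.00.
DFL = EBIT ÷ (EBIT − I) = R$501,000 ÷ (R$501,000 − R$284,994.00) = R$501,000 ÷ R$216,006.00 = 2.3194.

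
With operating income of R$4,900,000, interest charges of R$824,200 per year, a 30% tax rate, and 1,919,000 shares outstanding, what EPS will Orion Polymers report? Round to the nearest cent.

Interest = R$824,200.00, so EBT = R$4,900,000 − R$824,200.00 = R$4,075,800.00.
Net income = R$4,075,800.00 × (1 − 0.30) = R$2,853,060.00.
Per share: R$2,853,060.00 / 1,919,000 shares = R$1.49.

R$1.49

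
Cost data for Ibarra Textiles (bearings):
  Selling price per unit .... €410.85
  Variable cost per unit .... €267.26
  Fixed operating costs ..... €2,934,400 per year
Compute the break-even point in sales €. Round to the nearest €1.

€8,396,116

Contribution margin per unit = €410.85 − €267.26 = €143.59, a CM ratio of €143.59 ÷ €410.85 = 0.3495.
Break-even revenue = fixed costs × price ÷ CM = €2,934,400 × €410.85 ÷ €143.59 = €8,396,116.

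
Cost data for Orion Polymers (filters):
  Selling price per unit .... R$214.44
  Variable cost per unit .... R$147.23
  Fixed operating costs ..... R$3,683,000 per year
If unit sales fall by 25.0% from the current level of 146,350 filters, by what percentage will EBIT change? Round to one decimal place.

-40.0%

Total contribution margin = 146,350 × R$67.21 = R$9,836,183.50.
EBIT = R$9,836,183.50 − R$3,683,000 = R$6,153,183.50.
Degree of operating leverage = R$9,836,183.50 / R$6,153,183.50 = 1.5986.
%ΔEBIT = DOL × %ΔSales = 1.5986 × -25.0% = -40.0%.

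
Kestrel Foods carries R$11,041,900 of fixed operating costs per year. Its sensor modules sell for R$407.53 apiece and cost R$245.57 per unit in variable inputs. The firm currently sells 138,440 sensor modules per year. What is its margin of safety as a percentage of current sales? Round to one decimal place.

Each unit contributes R$407.53 − R$245.57 = R$161.96. Break-even units = R$11,041,900 ÷ R$161.96 = 68,176.71; break-even revenue = 68,176.71 × R$407.53 = R$27,784,054.75.
Actual sales revenue = 138,440 × R$407.53 = R$56,418,453.20.
Margin of safety = (R$56,418,453.20 − R$27,784,054.75) ÷ R$56,418,453.20 = 50.8%.

50.8%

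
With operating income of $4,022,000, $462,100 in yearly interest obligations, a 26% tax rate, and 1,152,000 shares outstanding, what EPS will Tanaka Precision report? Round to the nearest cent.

$2.29

Pre-tax income = $4,022,000 − $462,100.00 = $3,559,900.00.
After tax at 26%: net income = $3,559,900.00 × 0.74 = $2,634,326.00.
EPS = $2,634,326.00 ÷ 1,152,000 = $2.29.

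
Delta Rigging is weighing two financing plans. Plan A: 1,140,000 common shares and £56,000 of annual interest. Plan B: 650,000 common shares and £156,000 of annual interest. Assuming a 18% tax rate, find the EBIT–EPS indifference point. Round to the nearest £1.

Set EPS_A = EPS_B: (EBIT − £56,000)(1 − 0.18) ÷ 1,140,000 = (EBIT − £156,000)(1 − 0.18) ÷ 650,000.
The (1 − t) factor cancels: (EBIT − 56,000) × 650,000 = (EBIT − 156,000) × 1,140,000.
EBIT × (1,140,000 − 650,000) = 156,000 × 1,140,000 − 56,000 × 650,000 = 141,440,000,000, so EBIT = 141,440,000,000 ÷ 490,000 = 288,653.06.

£288,653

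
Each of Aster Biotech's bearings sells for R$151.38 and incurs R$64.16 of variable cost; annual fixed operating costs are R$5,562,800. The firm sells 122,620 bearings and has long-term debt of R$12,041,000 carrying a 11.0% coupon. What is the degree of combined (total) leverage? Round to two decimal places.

2.81

Total contribution margin = 122,620 × R$87.22 = R$10,694,916.40.
Subtracting fixed costs: EBIT = R$10,694,916.40 − R$5,562,800 = R$5,132,116.40. Interest = R$1,324,510.00, so EBIT − I = R$3,807,606.40.
DCL = contribution ÷ (EBIT − I) = R$10,694,916.40 ÷ R$3,807,606.40 = 2.8088.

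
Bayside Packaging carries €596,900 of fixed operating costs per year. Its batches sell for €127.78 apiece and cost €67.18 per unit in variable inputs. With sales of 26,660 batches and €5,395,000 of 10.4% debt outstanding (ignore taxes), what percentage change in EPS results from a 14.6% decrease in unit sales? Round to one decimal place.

Total contribution margin = 26,660 × €60.60 = €1,615,596.00.
EBIT = €1,615,596.00 − €596,900 = €1,018,696.00.
Interest = €561,080.00, so EBIT − I = €457,616.00.
Degree of combined leverage = contribution ÷ (EBIT − I) = €1,615,596.00 ÷ €457,616.00 = 3.5305.
%ΔEPS = DCL × %ΔSales = 3.5305 × -14.6% = -51.5%.

-51.5%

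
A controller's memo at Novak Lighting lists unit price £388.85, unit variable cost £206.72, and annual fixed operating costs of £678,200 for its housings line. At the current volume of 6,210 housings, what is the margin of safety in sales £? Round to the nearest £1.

£966,792

Contribution margin per unit = £388.85 − £206.72 = £182.13. Break-even units = £678,200 ÷ £182.13 = 3,723.71; break-even revenue = 3,723.71 × £388.85 = £1,447,966.12.
Actual sales revenue = 6,210 × £388.85 = £2,414,758.50.
Margin of safety = £2,414,758.50 − £1,447,966.12 = £966,792.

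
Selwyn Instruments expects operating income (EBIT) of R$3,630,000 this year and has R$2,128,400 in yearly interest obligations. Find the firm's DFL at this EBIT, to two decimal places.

2.42

Interest = R$2,128,400.00.
Degree of financial leverage = EBIT / (EBIT − interest) = R$3,630,000 / R$1,501,600.00 = 2.4174.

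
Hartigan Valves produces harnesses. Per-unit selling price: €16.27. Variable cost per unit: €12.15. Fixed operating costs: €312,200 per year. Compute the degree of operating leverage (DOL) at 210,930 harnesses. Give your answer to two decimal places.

1.56

At 210,930 units, contribution = 210,930 × €4.12 = €869,031.60.
Subtracting fixed costs: EBIT = €869,031.60 − €312,200 = €556,831.60.
DOL = contribution ÷ EBIT = €869,031.60 ÷ €556,831.60 = 1.5607.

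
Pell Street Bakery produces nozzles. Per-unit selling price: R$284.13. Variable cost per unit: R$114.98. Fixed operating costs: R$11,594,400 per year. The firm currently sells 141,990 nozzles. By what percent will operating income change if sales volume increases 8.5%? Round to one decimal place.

+16.4%

Contribution at this volume is 141,990 × R$169.15 = R$24,017,608.50.
Subtracting fixed costs: EBIT = R$24,017,608.50 − R$11,594,400 = R$12,423,208.50.
So DOL = total CM / EBIT = R$24,017,608.50 / R$12,423,208.50 = 1.9333.
So EBIT moves 1.9333 × (+8.5%) = +16.4%.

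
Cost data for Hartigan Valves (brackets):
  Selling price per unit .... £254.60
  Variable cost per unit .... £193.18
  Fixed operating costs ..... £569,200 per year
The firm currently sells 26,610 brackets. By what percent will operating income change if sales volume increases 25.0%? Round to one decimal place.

At 26,610 units, contribution = 26,610 × £61.42 = £1,634,386.20.
Operating income = contribution − fixed costs = £1,634,386.20 − £569,200 = £1,065,186.20.
So DOL = total CM / EBIT = £1,634,386.20 / £1,065,186.20 = 1.5344.
%ΔEBIT = DOL × %ΔSales = 1.5344 × +25.0% = +38.4%.

+38.4%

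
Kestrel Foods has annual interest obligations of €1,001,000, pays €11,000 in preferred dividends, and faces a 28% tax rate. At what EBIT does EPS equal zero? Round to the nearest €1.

Preferred dividends are paid after tax, so their pre-tax equivalent is €11,000 ÷ (1 − 0.28) = €15,277.78.
EPS = 0 when EBIT covers interest plus the pre-tax preferred burden: €1,001,000 + €15,277.78 = €1,016,277.78.

€1,016,278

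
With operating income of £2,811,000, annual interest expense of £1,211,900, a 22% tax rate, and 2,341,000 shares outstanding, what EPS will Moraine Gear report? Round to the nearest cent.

£0.53

Pre-tax income = £2,811,000 − £1,211,900.00 = £1,599,100.00.
Net income = £1,599,100.00 × (1 − 0.22) = £1,247,298.00.
Per share: £1,247,298.00 / 2,341,000 shares = £0.53.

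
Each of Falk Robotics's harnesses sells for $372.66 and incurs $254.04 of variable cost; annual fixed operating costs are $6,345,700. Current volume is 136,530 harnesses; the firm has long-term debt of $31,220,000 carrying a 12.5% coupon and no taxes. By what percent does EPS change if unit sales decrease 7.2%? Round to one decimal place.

Total contribution margin = 136,530 × $118.62 = $16,195,188.60.
Operating income = contribution − fixed costs = $16,195,188.60 − $6,345,700 = $9,849,488.60.
Interest = $3,902,500.00, so EBIT − I = $5,946,988.60.
DCL = total CM / (EBIT − I) = $16,195,188.60 / $5,946,988.60 = 2.7233.
EPS therefore changes by 2.7233 × (-7.2%) = -19.6%.

-19.6%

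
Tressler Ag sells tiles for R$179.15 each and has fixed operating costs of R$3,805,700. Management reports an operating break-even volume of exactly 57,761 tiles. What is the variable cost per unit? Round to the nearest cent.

R$113.26

At break-even, FC = Q × (P − VC), so P − VC = R$3,805,700 ÷ 57,761 = R$65.8870.
Hence VC = price − CM = R$179.15 − R$65.8870 = R$113.26.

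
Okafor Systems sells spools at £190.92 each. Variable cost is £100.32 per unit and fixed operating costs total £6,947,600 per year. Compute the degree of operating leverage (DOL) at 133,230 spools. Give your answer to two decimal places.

2.36

Contribution at this volume is 133,230 × £90.60 = £12,070,638.00.
Operating income = contribution − fixed costs = £12,070,638.00 − £6,947,600 = £5,123,038.00.
DOL = contribution ÷ EBIT = £12,070,638.00 ÷ £5,123,038.00 = 2.3561.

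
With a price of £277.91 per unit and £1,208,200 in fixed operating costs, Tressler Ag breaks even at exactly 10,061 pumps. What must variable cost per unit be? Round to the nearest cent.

At break-even, FC = Q × (P − VC), so P − VC = £1,208,200 ÷ 10,061 = £120.0875.
Variable cost per unit = £277.91 − £120.0875 = £157.82.

£157.82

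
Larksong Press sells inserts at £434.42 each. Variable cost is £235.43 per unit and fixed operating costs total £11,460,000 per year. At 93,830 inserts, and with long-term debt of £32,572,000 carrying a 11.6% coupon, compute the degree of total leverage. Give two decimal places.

5.44

Contribution at this volume is 93,830 × £198.99 = £18,671,231.70.
Operating income = contribution − fixed costs = £18,671,231.70 − £11,460,000 = £7,211,231.70. Interest = £3,778,352.00.
DOL = £18,671,231.70 ÷ £7,211,231.70 = 2.5892; DFL = £7,211,231.70 ÷ £3,432,879.70 = 2.1006.
DCL = DOL × DFL = 2.5892 × 2.1006 = 5.4389.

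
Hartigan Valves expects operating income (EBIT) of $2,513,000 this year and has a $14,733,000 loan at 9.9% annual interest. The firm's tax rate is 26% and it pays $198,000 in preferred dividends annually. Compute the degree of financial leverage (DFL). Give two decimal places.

3.19

Interest = $1,458,567.00.
Pre-tax preferred-dividend burden = $198,000 ÷ (1 − 0.26) = $267,567.57.
DFL = EBIT ÷ [EBIT − I − D_p/(1−t)] = $2,513,000 ÷ [$2,513,000 − $1,458,567.00 − $267,567.57] = $2,513,000 ÷ $786,865.43 = 3.1937.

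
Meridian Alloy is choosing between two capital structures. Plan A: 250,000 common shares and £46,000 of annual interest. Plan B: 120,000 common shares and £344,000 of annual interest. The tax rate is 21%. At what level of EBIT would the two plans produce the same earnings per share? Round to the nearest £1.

Set EPS_A = EPS_B: (EBIT − £46,000)(1 − 0.21) ÷ 250,000 = (EBIT − £344,000)(1 − 0.21) ÷ 120,000.
Cancelling (1 − t) and cross-multiplying: 120,000·(EBIT − 46,000) = 250,000·(EBIT − 344,000).
Solving, EBIT = (344,000·250,000 − 46,000·120,000) / (250,000 − 120,000) = 80,480,000,000 / 130,000 = 619,076.92.

£619,077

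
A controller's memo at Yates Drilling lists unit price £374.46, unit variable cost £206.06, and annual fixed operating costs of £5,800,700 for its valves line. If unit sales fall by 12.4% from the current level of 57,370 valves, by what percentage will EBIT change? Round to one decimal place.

-31.0%

At 57,370 units, contribution = 57,370 × £168.40 = £9,661,108.00.
EBIT = £9,661,108.00 − £5,800,700 = £3,860,408.00.
DOL = contribution ÷ EBIT = £9,661,108.00 ÷ £3,860,408.00 = 2.5026.
%ΔEBIT = DOL × %ΔSales = 2.5026 × -12.4% = -31.0%.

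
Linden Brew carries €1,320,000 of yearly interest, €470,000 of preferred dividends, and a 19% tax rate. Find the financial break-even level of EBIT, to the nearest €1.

Grossing the preferred dividend up to pre-tax terms: €470,000 / (1 − 0.19) = €580,246.91.
Financial break-even EBIT = interest + D_p ÷ (1 − t) = €1,320,000 + €580,246.91 = €1,900,246.91.

€1,900,247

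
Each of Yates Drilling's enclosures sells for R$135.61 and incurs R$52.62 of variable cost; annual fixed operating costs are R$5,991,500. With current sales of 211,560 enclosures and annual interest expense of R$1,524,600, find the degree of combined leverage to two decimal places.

1.75

Total contribution margin = 211,560 × R$82.99 = R$17,557,364.40.
Subtracting fixed costs: EBIT = R$17,557,364.40 − R$5,991,500 = R$11,565,864.40. Interest = R$1,524,600.00, so EBIT − I = R$10,041,264.40.
DCL = contribution ÷ (EBIT − I) = R$17,557,364.40 ÷ R$10,041,264.40 = 1.7485.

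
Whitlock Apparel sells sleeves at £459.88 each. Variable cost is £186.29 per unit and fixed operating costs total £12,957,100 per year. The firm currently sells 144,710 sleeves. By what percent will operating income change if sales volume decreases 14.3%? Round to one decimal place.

-21.3%

At 144,710 units, contribution = 144,710 × £273.59 = £39,591,208.90.
Operating income = contribution − fixed costs = £39,591,208.90 − £12,957,100 = £26,634,108.90.
Degree of operating leverage = £39,591,208.90 / £26,634,108.90 = 1.4865.
Operating income changes by 1.4865 × -14.3% = -21.3%.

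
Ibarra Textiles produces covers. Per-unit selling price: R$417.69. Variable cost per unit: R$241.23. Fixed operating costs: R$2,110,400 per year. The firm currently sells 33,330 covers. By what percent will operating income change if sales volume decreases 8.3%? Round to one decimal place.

Contribution at this volume is 33,330 × R$176.46 = R$5,881,411.80.
EBIT = R$5,881,411.80 − R$2,110,400 = R$3,771,011.80.
Degree of operating leverage = R$5,881,411.80 / R$3,771,011.80 = 1.5596.
%ΔEBIT = DOL × %ΔSales = 1.5596 × -8.3% = -12.9%.

-12.9%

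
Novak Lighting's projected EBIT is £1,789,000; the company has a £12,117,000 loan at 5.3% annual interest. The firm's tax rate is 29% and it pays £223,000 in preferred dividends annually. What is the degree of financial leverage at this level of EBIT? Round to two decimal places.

Annual interest charges come to £642,201.00.
Preferred dividends grossed up pre-tax: £223,000 / (1 − 0.29) = £314,084.51.
DFL = EBIT ÷ [EBIT − I − D_p/(1−t)] = £1,789,000 ÷ [£1,789,000 − £642,201.00 − £314,084.51] = £1,789,000 ÷ £832,714.49 = 2.1484.

2.15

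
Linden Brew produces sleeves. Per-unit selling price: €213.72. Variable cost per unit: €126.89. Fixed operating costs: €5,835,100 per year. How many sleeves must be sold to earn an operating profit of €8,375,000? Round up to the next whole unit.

163,655 sleeves

Each unit contributes €213.72 − €126.89 = €86.83.
Need Q such that Q × €86.83 − €5,835,100 = €8,375,000, i.e. Q = €14,210,100 / €86.83 = 163,654.27 → 163,655.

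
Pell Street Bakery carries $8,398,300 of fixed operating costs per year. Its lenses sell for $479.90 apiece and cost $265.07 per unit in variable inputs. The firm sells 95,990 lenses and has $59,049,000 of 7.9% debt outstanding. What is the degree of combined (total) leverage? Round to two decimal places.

2.73

At 95,990 units, contribution = 95,990 × $214.83 = $20,621,531.70.
Operating income = contribution − fixed costs = $20,621,531.70 − $8,398,300 = $12,223,231.70. Interest = $4,664,871.00.
DOL = $20,621,531.70 ÷ $12,223,231.70 = 1.6871; DFL = $12,223,231.70 ÷ $7,558,360.70 = 1.6172.
DCL = DOL × DFL = 1.6871 × 1.6172 = 2.7284.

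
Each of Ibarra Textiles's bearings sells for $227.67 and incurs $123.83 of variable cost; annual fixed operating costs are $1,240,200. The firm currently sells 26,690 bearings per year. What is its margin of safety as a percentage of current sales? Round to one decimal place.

55.3%

Each unit contributes $227.67 − $123.83 = $103.84. Break-even units = $1,240,200 ÷ $103.84 = 11,943.37; break-even revenue = 11,943.37 × $227.67 = $2,719,148.05.
Actual sales revenue = 26,690 × $227.67 = $6,076,512.30.
Margin of safety = ($6,076,512.30 − $2,719,148.05) ÷ $6,076,512.30 = 55.3%.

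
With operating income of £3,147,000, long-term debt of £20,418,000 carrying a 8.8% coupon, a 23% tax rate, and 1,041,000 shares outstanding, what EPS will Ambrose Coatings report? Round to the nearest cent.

Interest = £1,796,784.00, so EBT = £3,147,000 − £1,796,784.00 = £1,350,216.00.
After tax at 23%: net income = £1,350,216.00 × 0.77 = £1,039,666.32.
Per share: £1,039,666.32 / 1,041,000 shares = £1.00.

£1.00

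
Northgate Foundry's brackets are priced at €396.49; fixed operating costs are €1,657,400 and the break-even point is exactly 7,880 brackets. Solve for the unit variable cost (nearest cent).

€186.16

Contribution per unit must be FC / Q = €1,657,400 / 7,880 = €210.3299.
Hence VC = price − CM = €396.49 − €210.3299 = €186.16.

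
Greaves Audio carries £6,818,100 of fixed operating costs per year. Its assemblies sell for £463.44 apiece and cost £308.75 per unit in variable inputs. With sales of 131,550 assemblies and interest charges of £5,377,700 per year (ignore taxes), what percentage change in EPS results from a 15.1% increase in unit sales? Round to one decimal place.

At 131,550 units, contribution = 131,550 × £154.69 = £20,349,469.50.
Operating income = contribution − fixed costs = £20,349,469.50 − £6,818,100 = £13,531,369.50.
After interest of £5,377,700.00, pre-tax earnings = £8,153,669.50.
Degree of combined leverage = contribution ÷ (EBIT − I) = £20,349,469.50 ÷ £8,153,669.50 = 2.4957.
EPS therefore changes by 2.4957 × (+15.1%) = +37.7%.

+37.7%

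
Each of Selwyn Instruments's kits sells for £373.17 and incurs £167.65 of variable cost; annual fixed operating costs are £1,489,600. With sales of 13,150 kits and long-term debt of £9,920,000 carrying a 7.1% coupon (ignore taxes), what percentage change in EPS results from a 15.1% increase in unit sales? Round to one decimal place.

Total contribution margin = 13,150 × £205.52 = £2,702,588.00.
Subtracting fixed costs: EBIT = £2,702,588.00 − £1,489,600 = £1,212,988.00.
After interest of £704,320.00, pre-tax earnings = £508,668.00.
Degree of combined leverage = contribution ÷ (EBIT − I) = £2,702,588.00 ÷ £508,668.00 = 5.3131.
%ΔEPS = DCL × %ΔSales = 5.3131 × +15.1% = +80.2%.

+80.2%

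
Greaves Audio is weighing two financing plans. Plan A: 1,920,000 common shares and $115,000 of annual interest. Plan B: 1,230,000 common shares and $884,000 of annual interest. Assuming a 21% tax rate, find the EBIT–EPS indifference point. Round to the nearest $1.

$2,254,826

At indifference, (EBIT − 115,000)(1 − t)/1,920,000 = (EBIT − 884,000)(1 − t)/1,230,000.
Cancelling (1 − t) and cross-multiplying: 1,230,000·(EBIT − 115,000) = 1,920,000·(EBIT − 884,000).
EBIT × (1,920,000 − 1,230,000) = 884,000 × 1,920,000 − 115,000 × 1,230,000 = 1,555,830,000,000, so EBIT = 1,555,830,000,000 ÷ 690,000 = 2,254,826.09.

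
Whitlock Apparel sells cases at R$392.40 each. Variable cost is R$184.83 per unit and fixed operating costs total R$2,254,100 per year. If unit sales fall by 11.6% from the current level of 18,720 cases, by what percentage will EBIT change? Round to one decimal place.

-27.6%

At 18,720 units, contribution = 18,720 × R$207.57 = R$3,885,710.40.
EBIT = R$3,885,710.40 − R$2,254,100 = R$1,631,610.40.
Degree of operating leverage = R$3,885,710.40 / R$1,631,610.40 = 2.3815.
%ΔEBIT = DOL × %ΔSales = 2.3815 × -11.6% = -27.6%.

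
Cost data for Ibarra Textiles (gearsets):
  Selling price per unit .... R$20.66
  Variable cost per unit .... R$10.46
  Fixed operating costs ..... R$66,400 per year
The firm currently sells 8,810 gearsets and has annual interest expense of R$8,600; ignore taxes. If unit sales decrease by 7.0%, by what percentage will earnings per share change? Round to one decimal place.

At 8,810 units, contribution = 8,810 × R$10.20 = R$89,862.00.
Operating income = contribution − fixed costs = R$89,862.00 − R$66,400 = R$23,462.00.
After interest of R$8,600.00, pre-tax earnings = R$14,862.00.
DCL = total CM / (EBIT − I) = R$89,862.00 / R$14,862.00 = 6.0464.
%ΔEPS = DCL × %ΔSales = 6.0464 × -7.0% = -42.3%.

-42.3%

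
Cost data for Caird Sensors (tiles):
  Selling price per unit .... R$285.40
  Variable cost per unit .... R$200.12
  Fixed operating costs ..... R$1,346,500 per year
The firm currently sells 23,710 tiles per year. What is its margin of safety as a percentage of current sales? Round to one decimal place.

Unit CM = price − variable cost = R$285.40 − R$200.12 = R$85.28. Break-even units = R$1,346,500 ÷ R$85.28 = 15,789.17; break-even revenue = 15,789.17 × R$285.40 = R$4,506,227.72.
Current sales = 23,710 × R$285.40 = R$6,766,834.00.
Margin of safety = (R$6,766,834.00 − R$4,506,227.72) ÷ R$6,766,834.00 = 33.4%.

33.4%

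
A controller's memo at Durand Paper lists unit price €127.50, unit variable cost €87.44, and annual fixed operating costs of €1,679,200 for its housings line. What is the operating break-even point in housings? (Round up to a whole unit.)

Contribution margin per unit = €127.50 − €87.44 = €40.06.
Break-even Q = €1,679,200 / €40.06 = 41,917.12 → 41,918 housings.

41,918 housings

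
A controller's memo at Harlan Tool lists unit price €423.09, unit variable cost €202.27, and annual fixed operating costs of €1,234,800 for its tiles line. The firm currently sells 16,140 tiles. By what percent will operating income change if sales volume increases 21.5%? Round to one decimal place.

Contribution at this volume is 16,140 × €220.82 = €3,564,034.80.
Operating income = contribution − fixed costs = €3,564,034.80 − €1,234,800 = €2,329,234.80.
So DOL = total CM / EBIT = €3,564,034.80 / €2,329,234.80 = 1.5301.
So EBIT moves 1.5301 × (+21.5%) = +32.9%.

+32.9%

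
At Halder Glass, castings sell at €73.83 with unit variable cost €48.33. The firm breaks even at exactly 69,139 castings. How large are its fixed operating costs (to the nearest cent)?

Each unit contributes €73.83 − €48.33 = €25.50.
Since BE = FC / CM, FC = 69,139 × €25.50 = €1,763,044.50.

€1,763,044.50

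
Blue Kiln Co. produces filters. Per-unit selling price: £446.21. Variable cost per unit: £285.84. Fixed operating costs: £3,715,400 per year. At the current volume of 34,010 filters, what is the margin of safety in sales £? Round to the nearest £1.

Each unit contributes £446.21 − £285.84 = £160.37. Break-even units = £3,715,400 ÷ £160.37 = 23,167.67; break-even revenue = 23,167.67 × £446.21 = £10,337,648.15.
Current sales = 34,010 × £446.21 = £15,175,602.10.
Margin of safety = £15,175,602.10 − £10,337,648.15 = £4,837,954.

£4,837,954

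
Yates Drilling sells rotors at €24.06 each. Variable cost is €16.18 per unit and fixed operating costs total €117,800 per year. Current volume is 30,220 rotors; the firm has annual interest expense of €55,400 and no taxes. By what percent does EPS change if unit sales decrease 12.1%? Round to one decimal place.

-44.4%

Total contribution margin = 30,220 × €7.88 = €238,133.60.
Operating income = contribution − fixed costs = €238,133.60 − €117,800 = €120,333.60.
Interest = €55,400.00, so EBIT − I = €64,933.60.
DCL = total CM / (EBIT − I) = €238,133.60 / €64,933.60 = 3.6673.
EPS therefore changes by 3.6673 × (-12.1%) = -44.4%.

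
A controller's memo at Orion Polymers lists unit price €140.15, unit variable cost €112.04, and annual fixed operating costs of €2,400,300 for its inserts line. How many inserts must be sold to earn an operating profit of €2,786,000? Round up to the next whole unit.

Unit CM = price − variable cost = €140.15 − €112.04 = €28.11.
Need Q such that Q × €28.11 − €2,400,300 = €2,786,000, i.e. Q = €5,186,300 / €28.11 = 184,500.18 → 184,501.

184,501 inserts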